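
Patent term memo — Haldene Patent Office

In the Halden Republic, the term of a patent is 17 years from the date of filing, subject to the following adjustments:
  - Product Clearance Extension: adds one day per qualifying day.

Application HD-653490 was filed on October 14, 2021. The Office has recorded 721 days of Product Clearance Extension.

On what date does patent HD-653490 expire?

Base term: filing date + 17 years → 14 October 2038.
Product Clearance Extension: +721 days → 4 October 2040.

October 4, 2040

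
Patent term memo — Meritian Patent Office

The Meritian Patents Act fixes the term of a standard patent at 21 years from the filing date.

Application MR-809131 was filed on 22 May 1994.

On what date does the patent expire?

Filing date + 21 years → 22 May 2015.

2015-05-22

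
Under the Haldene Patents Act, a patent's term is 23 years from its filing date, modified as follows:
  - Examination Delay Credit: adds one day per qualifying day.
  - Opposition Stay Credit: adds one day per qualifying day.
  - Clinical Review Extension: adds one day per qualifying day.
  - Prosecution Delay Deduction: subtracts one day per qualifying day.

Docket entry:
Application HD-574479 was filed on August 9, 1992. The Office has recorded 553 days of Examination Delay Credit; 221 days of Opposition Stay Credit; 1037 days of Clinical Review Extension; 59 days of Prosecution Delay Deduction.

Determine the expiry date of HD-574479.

Base term: filing date + 23 years → 9 August 2015.
Examination Delay Credit: +553 days → 12 February 2017.
Opposition Stay Credit: +221 days → 21 September 2017.
Clinical Review Extension: +1037 days → 24 July 2020.
Prosecution Delay Deduction: −59 days → 26 May 2020.

May 26, 2020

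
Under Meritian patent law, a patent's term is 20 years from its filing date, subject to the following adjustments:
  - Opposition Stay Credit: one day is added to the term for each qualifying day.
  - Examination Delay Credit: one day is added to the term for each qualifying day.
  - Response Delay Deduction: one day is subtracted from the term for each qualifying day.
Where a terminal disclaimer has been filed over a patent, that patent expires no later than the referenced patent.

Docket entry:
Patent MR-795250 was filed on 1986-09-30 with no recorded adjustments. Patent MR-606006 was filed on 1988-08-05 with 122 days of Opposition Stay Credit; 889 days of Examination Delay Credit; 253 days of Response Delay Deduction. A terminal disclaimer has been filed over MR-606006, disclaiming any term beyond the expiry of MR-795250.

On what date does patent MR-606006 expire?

2006-09-30

Natural term of MR-606006:
  Base: filing + 20 years → 5 August 2008.
  Opposition Stay Credit: +122 days → 5 December 2008.
  Examination Delay Credit: +889 days → 13 May 2011.
  Response Delay Deduction: −253 days → 2 September 2010.
Expiry of referenced patent MR-795250:
  Base: filing + 20 years → 30 September 2006.
Terminal disclaimer: MR-606006 expires on the earlier of 2 September 2010 and 30 September 2006.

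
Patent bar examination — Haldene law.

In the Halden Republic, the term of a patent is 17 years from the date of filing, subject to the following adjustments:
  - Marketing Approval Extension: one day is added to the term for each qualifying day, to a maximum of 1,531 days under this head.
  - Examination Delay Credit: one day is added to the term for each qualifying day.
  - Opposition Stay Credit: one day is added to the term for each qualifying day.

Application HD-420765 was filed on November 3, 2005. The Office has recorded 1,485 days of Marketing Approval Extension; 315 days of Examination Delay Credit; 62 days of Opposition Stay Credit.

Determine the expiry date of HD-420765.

Base term: filing date + 17 years → 3 November 2022.
Marketing Approval Extension: 1485 days (within the 1531-day cap) → +1485 days → 27 November 2026.
Examination Delay Credit: +315 days → 8 October 2027.
Opposition Stay Credit: +62 days → 9 December 2027.

December 9, 2027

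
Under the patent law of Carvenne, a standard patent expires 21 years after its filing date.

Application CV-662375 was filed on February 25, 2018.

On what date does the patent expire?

Filing date + 21 years → 25 February 2039.

February 25, 2039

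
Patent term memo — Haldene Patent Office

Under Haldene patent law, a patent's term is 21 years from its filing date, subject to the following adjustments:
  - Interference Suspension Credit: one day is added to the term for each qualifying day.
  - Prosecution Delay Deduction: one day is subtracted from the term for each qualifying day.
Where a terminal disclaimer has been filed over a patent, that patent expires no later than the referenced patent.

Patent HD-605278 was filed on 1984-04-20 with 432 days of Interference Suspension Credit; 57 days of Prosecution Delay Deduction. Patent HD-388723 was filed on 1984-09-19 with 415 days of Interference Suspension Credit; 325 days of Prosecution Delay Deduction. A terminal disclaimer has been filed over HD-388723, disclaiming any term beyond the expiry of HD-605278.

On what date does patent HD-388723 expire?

December 18, 2005

Natural term of HD-388723:
  Base: filing + 21 years → 19 September 2005.
  Interference Suspension Credit: +415 days → 8 November 2006.
  Prosecution Delay Deduction: −325 days → 18 December 2005.
Expiry of referenced patent HD-605278:
  Base: filing + 21 years → 20 April 2005.
  Interference Suspension Credit: +432 days → 26 June 2006.
  Prosecution Delay Deduction: −57 days → 30 April 2006.
Terminal disclaimer: HD-388723 expires on the earlier of 18 December 2005 and 30 April 2006.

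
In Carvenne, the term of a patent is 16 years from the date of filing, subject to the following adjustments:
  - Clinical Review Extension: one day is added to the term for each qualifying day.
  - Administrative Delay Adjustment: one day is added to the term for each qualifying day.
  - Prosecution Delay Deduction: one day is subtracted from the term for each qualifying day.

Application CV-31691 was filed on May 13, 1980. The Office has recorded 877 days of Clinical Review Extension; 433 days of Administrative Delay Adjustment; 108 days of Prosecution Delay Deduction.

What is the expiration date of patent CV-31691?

Base term: filing date + 16 years → 13 May 1996.
Clinical Review Extension: +877 days → 7 October 1998.
Administrative Delay Adjustment: +433 days → 14 December 1999.
Prosecution Delay Deduction: −108 days → 28 August 1999.

1999-08-28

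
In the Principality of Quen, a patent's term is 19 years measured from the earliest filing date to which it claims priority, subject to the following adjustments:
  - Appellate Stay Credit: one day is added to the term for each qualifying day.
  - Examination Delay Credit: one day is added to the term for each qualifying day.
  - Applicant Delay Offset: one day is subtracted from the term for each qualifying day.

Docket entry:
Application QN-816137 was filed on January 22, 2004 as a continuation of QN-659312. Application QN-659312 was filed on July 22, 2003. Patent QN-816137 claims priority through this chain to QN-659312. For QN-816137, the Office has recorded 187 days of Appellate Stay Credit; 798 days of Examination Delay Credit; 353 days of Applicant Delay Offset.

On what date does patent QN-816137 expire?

April 14, 2024

Earliest priority filing: 22 July 2003.
Base term: 22 July 2003 + 19 years → 22 July 2022.
Appellate Stay Credit: +187 days → 25 January 2023.
Examination Delay Credit: +798 days → 2 April 2025.
Applicant Delay Offset: −353 days → 14 April 2024.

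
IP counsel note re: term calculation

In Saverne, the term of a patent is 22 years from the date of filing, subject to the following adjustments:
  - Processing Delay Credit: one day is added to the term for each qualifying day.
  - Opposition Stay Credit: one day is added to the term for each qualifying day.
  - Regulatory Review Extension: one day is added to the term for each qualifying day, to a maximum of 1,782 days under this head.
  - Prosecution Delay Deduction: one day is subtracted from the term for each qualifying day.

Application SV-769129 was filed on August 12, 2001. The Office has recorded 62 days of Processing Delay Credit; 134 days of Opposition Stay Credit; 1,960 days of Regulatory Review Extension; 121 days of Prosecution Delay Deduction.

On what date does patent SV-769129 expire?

Base term: filing date + 22 years → 12 August 2023.
Processing Delay Credit: +62 days → 13 October 2023.
Opposition Stay Credit: +134 days → 24 February 2024.
Regulatory Review Extension: 1960 days claimed exceeds the 1782-day cap, so +1782 days → 10 January 2029.
Prosecution Delay Deduction: −121 days → 11 September 2028.

September 11, 2028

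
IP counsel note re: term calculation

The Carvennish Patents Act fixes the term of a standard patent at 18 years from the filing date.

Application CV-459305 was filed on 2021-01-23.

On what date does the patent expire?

Filing date + 18 years → 23 January 2039.

2039-01-23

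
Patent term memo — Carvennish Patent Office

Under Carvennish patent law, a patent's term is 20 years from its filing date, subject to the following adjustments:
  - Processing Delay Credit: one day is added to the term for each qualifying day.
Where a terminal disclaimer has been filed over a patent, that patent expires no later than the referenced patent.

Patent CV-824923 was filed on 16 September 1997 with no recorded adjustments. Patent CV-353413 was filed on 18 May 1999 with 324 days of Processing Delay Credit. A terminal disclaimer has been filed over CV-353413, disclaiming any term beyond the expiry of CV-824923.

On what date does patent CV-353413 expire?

September 16, 2017

Natural term of CV-353413:
  Base: filing + 20 years → 18 May 2019.
  Processing Delay Credit: +324 days → 6 April 2020.
Expiry of referenced patent CV-824923:
  Base: filing + 20 years → 16 September 2017.
Terminal disclaimer: CV-353413 expires on the earlier of 6 April 2020 and 16 September 2017.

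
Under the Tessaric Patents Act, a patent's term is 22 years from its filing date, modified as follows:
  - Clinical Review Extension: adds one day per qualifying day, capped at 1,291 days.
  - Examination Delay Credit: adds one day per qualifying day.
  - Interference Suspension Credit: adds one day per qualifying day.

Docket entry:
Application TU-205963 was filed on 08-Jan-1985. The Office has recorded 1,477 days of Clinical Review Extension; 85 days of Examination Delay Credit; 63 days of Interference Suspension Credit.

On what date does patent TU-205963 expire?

Base term: filing date + 22 years → 8 January 2007.
Clinical Review Extension: 1477 days claimed exceeds the 1291-day cap, so +1291 days → 22 July 2010.
Examination Delay Credit: +85 days → 15 October 2010.
Interference Suspension Credit: +63 days → 17 December 2010.

2010-12-17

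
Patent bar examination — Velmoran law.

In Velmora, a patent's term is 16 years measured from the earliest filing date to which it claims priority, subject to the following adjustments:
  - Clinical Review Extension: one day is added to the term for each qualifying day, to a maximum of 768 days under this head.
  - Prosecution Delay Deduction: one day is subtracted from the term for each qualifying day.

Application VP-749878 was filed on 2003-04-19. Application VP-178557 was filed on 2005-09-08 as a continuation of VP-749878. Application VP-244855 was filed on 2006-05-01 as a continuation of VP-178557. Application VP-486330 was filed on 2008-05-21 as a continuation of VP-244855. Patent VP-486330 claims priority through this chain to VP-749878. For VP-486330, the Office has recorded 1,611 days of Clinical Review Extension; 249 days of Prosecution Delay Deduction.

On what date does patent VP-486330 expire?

2020-09-19

Earliest priority filing: 19 April 2003.
Base term: 19 April 2003 + 16 years → 19 April 2019.
Clinical Review Extension: 1611 days claimed exceeds the 768-day cap, so +768 days → 26 May 2021.
Prosecution Delay Deduction: −249 days → 19 September 2020.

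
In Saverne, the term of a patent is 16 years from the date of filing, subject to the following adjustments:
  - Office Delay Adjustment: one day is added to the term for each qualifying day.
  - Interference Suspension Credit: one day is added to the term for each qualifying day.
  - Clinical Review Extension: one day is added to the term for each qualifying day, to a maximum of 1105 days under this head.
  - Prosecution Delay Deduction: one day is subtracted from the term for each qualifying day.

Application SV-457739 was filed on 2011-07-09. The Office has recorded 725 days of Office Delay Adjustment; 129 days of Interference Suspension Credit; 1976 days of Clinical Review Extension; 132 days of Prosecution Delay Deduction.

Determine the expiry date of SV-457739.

Base term: filing date + 16 years → 9 July 2027.
Office Delay Adjustment: +725 days → 3 July 2029.
Interference Suspension Credit: +129 days → 9 November 2029.
Clinical Review Extension: 1976 days claimed exceeds the 1105-day cap, so +1105 days → 18 November 2032.
Prosecution Delay Deduction: −132 days → 9 July 2032.

2032-07-09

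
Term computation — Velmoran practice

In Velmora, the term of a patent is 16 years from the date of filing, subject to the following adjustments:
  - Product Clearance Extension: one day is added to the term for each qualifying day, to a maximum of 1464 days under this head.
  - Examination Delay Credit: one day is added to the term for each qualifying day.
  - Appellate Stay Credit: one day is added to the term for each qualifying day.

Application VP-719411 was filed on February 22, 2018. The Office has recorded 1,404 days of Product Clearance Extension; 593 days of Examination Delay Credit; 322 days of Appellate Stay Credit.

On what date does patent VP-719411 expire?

June 29, 2040

Base term: filing date + 16 years → 22 February 2034.
Product Clearance Extension: 1404 days (within the 1464-day cap) → +1404 days → 27 December 2037.
Examination Delay Credit: +593 days → 12 August 2039.
Appellate Stay Credit: +322 days → 29 June 2040.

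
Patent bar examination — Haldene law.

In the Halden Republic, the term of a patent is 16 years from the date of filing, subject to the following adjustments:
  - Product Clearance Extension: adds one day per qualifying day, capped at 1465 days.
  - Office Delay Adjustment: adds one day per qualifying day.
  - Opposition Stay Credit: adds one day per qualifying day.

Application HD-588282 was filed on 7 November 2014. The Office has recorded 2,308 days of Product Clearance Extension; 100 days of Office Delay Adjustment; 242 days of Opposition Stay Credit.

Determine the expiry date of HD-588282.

Base term: filing date + 16 years → 7 November 2030.
Product Clearance Extension: 2308 days claimed exceeds the 1465-day cap, so +1465 days → 11 November 2034.
Office Delay Adjustment: +100 days → 19 February 2035.
Opposition Stay Credit: +242 days → 19 October 2035.

October 19, 2035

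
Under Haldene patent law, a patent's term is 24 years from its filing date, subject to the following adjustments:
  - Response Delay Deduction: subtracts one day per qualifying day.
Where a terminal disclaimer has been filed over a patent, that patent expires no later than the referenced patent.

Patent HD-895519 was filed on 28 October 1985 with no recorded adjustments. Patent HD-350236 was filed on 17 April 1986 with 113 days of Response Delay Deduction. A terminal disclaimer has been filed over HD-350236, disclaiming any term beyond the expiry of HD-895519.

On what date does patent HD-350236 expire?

October 28, 2009

Natural term of HD-350236:
  Base: filing + 24 years → 17 April 2010.
  Response Delay Deduction: −113 days → 25 December 2009.
Expiry of referenced patent HD-895519:
  Base: filing + 24 years → 28 October 2009.
Terminal disclaimer: HD-350236 expires on the earlier of 25 December 2009 and 28 October 2009.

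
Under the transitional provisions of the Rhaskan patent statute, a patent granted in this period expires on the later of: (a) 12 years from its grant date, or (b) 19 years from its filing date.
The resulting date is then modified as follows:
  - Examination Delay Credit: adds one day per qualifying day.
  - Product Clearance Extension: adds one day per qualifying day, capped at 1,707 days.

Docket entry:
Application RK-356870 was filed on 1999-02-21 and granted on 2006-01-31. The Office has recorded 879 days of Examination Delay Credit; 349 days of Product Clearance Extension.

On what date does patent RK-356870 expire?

2021-07-03

(a) grant + 12 years → 31 January 2018.
(b) filing + 19 years → 21 February 2018.
Later of the two: 21 February 2018.
Examination Delay Credit: +879 days → 19 July 2020.
Product Clearance Extension: 349 days (within the 1707-day cap) → +349 days → 3 July 2021.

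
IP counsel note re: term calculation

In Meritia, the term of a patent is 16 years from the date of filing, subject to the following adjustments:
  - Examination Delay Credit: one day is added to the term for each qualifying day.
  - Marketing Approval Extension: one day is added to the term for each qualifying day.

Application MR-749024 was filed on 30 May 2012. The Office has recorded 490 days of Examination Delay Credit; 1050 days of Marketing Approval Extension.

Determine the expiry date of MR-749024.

Base term: filing date + 16 years → 30 May 2028.
Examination Delay Credit: +490 days → 2 October 2029.
Marketing Approval Extension: +1050 days → 17 August 2032.

August 17, 2032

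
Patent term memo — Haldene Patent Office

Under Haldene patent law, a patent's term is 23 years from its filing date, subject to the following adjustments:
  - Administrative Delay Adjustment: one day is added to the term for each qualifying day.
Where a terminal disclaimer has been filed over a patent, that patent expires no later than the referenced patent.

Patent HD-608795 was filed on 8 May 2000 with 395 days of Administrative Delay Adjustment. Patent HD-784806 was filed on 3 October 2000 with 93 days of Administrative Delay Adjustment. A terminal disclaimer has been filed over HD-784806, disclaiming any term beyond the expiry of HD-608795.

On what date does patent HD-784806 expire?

Natural term of HD-784806:
  Base: filing + 23 years → 3 October 2023.
  Administrative Delay Adjustment: +93 days → 4 January 2024.
Expiry of referenced patent HD-608795:
  Base: filing + 23 years → 8 May 2023.
  Administrative Delay Adjustment: +395 days → 6 June 2024.
Terminal disclaimer: HD-784806 expires on the earlier of 4 January 2024 and 6 June 2024.

January 4, 2024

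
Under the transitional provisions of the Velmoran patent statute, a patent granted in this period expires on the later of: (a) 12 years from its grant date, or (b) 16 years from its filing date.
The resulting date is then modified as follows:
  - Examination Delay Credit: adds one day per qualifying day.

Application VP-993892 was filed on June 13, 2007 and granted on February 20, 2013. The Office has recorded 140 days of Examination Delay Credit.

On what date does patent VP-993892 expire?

(a) grant + 12 years → 20 February 2025.
(b) filing + 16 years → 13 June 2023.
Later of the two: 20 February 2025.
Examination Delay Credit: +140 days → 10 July 2025.

2025-07-10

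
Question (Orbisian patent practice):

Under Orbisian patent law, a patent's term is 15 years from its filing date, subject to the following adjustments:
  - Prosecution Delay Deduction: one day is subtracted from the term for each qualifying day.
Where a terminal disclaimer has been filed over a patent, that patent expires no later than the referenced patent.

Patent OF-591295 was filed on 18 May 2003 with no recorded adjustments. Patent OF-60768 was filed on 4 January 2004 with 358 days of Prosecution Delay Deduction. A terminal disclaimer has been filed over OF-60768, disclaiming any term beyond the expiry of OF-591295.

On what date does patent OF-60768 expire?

2018-01-11

Natural term of OF-60768:
  Base: filing + 15 years → 4 January 2019.
  Prosecution Delay Deduction: −358 days → 11 January 2018.
Expiry of referenced patent OF-591295:
  Base: filing + 15 years → 18 May 2018.
Terminal disclaimer: OF-60768 expires on the earlier of 11 January 2018 and 18 May 2018.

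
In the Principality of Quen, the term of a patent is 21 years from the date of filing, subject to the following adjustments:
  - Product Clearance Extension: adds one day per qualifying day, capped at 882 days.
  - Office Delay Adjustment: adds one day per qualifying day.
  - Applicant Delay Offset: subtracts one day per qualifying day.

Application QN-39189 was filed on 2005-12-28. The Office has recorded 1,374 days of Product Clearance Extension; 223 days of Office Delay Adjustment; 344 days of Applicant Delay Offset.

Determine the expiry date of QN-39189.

January 27, 2029

Base term: filing date + 21 years → 28 December 2026.
Product Clearance Extension: 1374 days claimed exceeds the 882-day cap, so +882 days → 28 May 2029.
Office Delay Adjustment: +223 days → 6 January 2030.
Applicant Delay Offset: −344 days → 27 January 2029.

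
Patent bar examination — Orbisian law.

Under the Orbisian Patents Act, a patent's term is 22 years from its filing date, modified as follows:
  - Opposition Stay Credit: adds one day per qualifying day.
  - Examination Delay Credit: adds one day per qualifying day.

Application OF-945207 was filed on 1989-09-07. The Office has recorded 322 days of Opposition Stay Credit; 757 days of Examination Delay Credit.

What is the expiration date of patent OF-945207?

Base term: filing date + 22 years → 7 September 2011.
Opposition Stay Credit: +322 days → 25 July 2012.
Examination Delay Credit: +757 days → 21 August 2014.

August 21, 2014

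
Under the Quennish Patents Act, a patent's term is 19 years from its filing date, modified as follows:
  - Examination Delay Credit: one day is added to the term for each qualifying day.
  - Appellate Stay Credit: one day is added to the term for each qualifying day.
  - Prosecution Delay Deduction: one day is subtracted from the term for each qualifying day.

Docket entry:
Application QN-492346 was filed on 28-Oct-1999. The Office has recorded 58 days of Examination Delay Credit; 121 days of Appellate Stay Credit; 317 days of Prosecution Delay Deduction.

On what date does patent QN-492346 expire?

2018-06-12

Base term: filing date + 19 years → 28 October 2018.
Examination Delay Credit: +58 days → 25 December 2018.
Appellate Stay Credit: +121 days → 25 April 2019.
Prosecution Delay Deduction: −317 days → 12 June 2018.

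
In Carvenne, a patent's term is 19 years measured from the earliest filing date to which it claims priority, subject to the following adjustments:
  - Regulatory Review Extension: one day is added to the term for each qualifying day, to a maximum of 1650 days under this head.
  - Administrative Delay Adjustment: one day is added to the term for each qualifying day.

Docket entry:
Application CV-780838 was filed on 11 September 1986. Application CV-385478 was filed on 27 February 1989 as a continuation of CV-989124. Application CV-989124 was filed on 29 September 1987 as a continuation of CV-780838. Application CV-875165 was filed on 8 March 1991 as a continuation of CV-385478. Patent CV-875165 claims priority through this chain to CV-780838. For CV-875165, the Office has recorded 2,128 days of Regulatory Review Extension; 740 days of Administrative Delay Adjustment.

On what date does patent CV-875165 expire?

Earliest priority filing: 11 September 1986.
Base term: 11 September 1986 + 19 years → 11 September 2005.
Regulatory Review Extension: 2128 days claimed exceeds the 1650-day cap, so +1650 days → 19 March 2010.
Administrative Delay Adjustment: +740 days → 28 March 2012.

2012-03-28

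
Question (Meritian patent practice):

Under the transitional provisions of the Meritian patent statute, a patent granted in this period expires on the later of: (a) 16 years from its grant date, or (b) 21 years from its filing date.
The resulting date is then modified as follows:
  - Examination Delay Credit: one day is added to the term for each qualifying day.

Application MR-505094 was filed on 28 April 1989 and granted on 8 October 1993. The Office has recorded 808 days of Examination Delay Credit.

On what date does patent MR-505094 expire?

2012-07-14

(a) grant + 16 years → 8 October 2009.
(b) filing + 21 years → 28 April 2010.
Later of the two: 28 April 2010.
Examination Delay Credit: +808 days → 14 July 2012.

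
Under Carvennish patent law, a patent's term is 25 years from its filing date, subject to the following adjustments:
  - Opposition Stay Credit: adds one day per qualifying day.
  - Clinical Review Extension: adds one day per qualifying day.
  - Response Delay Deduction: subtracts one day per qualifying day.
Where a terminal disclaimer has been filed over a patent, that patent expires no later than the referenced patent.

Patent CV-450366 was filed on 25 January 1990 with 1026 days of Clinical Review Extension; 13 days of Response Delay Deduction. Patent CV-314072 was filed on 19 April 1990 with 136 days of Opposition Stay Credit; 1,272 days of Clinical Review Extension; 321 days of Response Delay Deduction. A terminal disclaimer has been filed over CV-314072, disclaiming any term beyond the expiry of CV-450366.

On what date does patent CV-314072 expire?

Natural term of CV-314072:
  Base: filing + 25 years → 19 April 2015.
  Opposition Stay Credit: +136 days → 2 September 2015.
  Clinical Review Extension: +1272 days → 25 February 2019.
  Response Delay Deduction: −321 days → 10 April 2018.
Expiry of referenced patent CV-450366:
  Base: filing + 25 years → 25 January 2015.
  Clinical Review Extension: +1026 days → 16 November 2017.
  Response Delay Deduction: −13 days → 3 November 2017.
Terminal disclaimer: CV-314072 expires on the earlier of 10 April 2018 and 3 November 2017.

November 3, 2017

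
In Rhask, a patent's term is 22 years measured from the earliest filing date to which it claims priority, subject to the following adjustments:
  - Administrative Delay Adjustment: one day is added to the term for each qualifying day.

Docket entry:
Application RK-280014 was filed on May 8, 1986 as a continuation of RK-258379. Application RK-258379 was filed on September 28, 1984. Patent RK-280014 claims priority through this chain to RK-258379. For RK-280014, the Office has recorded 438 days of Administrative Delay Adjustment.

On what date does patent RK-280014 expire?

2007-12-10

Earliest priority filing: 28 September 1984.
Base term: 28 September 1984 + 22 years → 28 September 2006.
Administrative Delay Adjustment: +438 days → 10 December 2007.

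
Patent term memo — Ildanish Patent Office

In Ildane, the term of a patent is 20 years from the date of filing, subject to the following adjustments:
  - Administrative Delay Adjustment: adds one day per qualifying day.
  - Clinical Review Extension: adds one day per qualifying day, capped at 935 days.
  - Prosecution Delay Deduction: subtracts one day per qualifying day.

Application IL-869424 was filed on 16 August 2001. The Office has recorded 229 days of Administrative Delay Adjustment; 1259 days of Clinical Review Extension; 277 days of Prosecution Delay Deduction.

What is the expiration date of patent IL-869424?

2024-01-20

Base term: filing date + 20 years → 16 August 2021.
Administrative Delay Adjustment: +229 days → 2 April 2022.
Clinical Review Extension: 1259 days claimed exceeds the 935-day cap, so +935 days → 23 October 2024.
Prosecution Delay Deduction: −277 days → 20 January 2024.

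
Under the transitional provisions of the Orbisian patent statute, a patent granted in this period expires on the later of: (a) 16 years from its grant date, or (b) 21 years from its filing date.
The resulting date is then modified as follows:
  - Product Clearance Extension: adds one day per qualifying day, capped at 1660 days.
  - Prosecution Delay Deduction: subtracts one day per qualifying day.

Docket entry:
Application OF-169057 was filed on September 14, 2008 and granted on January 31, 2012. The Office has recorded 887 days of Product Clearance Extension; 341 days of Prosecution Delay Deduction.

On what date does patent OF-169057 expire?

2031-03-14

(a) grant + 16 years → 31 January 2028.
(b) filing + 21 years → 14 September 2029.
Later of the two: 14 September 2029.
Product Clearance Extension: 887 days (within the 1660-day cap) → +887 days → 18 February 2032.
Prosecution Delay Deduction: −341 days → 14 March 2031.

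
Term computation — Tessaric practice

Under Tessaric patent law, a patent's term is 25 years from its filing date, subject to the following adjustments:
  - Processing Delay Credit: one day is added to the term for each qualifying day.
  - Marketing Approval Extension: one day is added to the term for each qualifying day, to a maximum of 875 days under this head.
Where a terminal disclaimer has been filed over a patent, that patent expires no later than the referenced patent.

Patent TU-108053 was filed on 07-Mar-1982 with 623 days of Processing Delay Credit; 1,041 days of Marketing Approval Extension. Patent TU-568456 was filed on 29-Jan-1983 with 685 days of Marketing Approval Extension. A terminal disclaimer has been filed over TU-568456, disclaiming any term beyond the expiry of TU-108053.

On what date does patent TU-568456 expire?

December 14, 2009

Natural term of TU-568456:
  Base: filing + 25 years → 29 January 2008.
  Marketing Approval Extension: 685 days (within the 875-day cap) → +685 days → 14 December 2009.
Expiry of referenced patent TU-108053:
  Base: filing + 25 years → 7 March 2007.
  Processing Delay Credit: +623 days → 19 November 2008.
  Marketing Approval Extension: 1041 days claimed exceeds the 875-day cap, so +875 days → 13 April 2011.
Terminal disclaimer: TU-568456 expires on the earlier of 14 December 2009 and 13 April 2011.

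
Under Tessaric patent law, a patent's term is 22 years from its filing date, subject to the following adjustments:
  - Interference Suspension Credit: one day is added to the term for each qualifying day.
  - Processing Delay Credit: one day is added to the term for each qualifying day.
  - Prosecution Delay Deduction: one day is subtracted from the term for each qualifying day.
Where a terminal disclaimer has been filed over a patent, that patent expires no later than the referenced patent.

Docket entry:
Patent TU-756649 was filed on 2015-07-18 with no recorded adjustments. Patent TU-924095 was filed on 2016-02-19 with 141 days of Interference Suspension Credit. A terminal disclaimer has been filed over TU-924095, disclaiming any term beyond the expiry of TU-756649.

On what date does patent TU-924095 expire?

July 18, 2037

Natural term of TU-924095:
  Base: filing + 22 years → 19 February 2038.
  Interference Suspension Credit: +141 days → 10 July 2038.
Expiry of referenced patent TU-756649:
  Base: filing + 22 years → 18 July 2037.
Terminal disclaimer: TU-924095 expires on the earlier of 10 July 2038 and 18 July 2037.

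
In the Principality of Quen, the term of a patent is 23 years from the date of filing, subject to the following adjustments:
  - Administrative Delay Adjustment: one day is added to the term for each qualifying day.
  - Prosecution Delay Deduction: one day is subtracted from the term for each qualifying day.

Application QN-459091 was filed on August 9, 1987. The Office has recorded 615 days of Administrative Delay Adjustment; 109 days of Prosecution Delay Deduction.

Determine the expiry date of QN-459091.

Base term: filing date + 23 years → 9 August 2010.
Administrative Delay Adjustment: +615 days → 15 April 2012.
Prosecution Delay Deduction: −109 days → 28 December 2011.

December 28, 2011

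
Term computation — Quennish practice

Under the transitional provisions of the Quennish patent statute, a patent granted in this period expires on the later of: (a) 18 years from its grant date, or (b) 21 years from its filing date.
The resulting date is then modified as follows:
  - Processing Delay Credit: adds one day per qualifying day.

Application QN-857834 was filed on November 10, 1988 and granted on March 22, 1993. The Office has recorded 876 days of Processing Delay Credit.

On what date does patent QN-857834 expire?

2013-08-14

(a) grant + 18 years → 22 March 2011.
(b) filing + 21 years → 10 November 2009.
Later of the two: 22 March 2011.
Processing Delay Credit: +876 days → 14 August 2013.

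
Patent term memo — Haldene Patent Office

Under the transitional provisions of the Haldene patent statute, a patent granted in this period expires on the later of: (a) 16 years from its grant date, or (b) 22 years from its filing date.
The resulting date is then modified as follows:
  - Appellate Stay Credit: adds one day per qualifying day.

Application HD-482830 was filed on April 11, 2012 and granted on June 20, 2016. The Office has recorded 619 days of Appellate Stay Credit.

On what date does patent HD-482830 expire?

(a) grant + 16 years → 20 June 2032.
(b) filing + 22 years → 11 April 2034.
Later of the two: 11 April 2034.
Appellate Stay Credit: +619 days → 21 December 2035.

2035-12-21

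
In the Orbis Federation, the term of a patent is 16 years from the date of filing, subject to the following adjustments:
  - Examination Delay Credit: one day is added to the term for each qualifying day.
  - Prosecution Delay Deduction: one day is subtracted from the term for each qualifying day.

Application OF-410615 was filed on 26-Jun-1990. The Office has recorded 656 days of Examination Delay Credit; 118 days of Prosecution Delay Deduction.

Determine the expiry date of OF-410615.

Base term: filing date + 16 years → 26 June 2006.
Examination Delay Credit: +656 days → 12 April 2008.
Prosecution Delay Deduction: −118 days → 16 December 2007.

2007-12-16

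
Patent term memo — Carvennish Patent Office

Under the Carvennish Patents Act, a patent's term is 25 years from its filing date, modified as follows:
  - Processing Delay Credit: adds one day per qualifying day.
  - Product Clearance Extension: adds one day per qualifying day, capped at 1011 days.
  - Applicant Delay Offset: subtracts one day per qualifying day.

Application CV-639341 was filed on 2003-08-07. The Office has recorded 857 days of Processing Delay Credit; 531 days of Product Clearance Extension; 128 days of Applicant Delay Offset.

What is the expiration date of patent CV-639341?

January 19, 2032

Base term: filing date + 25 years → 7 August 2028.
Processing Delay Credit: +857 days → 12 December 2030.
Product Clearance Extension: 531 days (within the 1011-day cap) → +531 days → 26 May 2032.
Applicant Delay Offset: −128 days → 19 January 2032.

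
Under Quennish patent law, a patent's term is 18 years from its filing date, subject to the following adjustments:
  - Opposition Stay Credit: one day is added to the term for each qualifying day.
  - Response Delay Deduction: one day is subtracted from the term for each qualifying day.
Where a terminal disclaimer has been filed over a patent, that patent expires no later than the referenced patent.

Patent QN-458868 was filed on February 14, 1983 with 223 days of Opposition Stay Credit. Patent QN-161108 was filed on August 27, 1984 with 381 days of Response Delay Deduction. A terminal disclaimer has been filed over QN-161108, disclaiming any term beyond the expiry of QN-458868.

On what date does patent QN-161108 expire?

Natural term of QN-161108:
  Base: filing + 18 years → 27 August 2002.
  Response Delay Deduction: −381 days → 11 August 2001.
Expiry of referenced patent QN-458868:
  Base: filing + 18 years → 14 February 2001.
  Opposition Stay Credit: +223 days → 25 September 2001.
Terminal disclaimer: QN-161108 expires on the earlier of 11 August 2001 and 25 September 2001.

2001-08-11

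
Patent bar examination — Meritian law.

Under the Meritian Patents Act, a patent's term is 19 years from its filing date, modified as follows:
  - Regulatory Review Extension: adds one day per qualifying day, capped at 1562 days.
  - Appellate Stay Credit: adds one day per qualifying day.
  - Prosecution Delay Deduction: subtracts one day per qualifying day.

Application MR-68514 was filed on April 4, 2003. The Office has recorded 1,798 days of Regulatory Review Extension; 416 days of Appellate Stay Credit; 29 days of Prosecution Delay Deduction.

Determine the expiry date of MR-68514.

Base term: filing date + 19 years → 4 April 2022.
Regulatory Review Extension: 1798 days claimed exceeds the 1562-day cap, so +1562 days → 14 July 2026.
Appellate Stay Credit: +416 days → 3 September 2027.
Prosecution Delay Deduction: −29 days → 5 August 2027.

August 5, 2027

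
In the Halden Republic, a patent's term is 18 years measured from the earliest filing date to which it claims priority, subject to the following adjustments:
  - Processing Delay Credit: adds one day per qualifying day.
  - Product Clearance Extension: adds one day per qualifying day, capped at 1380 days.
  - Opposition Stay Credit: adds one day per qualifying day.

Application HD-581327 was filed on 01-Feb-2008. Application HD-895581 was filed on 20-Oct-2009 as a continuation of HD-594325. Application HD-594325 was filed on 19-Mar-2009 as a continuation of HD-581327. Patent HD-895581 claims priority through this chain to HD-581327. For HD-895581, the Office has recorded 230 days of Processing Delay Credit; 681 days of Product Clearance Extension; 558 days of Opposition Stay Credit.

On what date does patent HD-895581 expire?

Earliest priority filing: 1 February 2008.
Base term: 1 February 2008 + 18 years → 1 February 2026.
Processing Delay Credit: +230 days → 19 September 2026.
Product Clearance Extension: 681 days (within the 1380-day cap) → +681 days → 31 July 2028.
Opposition Stay Credit: +558 days → 9 February 2030.

2030-02-09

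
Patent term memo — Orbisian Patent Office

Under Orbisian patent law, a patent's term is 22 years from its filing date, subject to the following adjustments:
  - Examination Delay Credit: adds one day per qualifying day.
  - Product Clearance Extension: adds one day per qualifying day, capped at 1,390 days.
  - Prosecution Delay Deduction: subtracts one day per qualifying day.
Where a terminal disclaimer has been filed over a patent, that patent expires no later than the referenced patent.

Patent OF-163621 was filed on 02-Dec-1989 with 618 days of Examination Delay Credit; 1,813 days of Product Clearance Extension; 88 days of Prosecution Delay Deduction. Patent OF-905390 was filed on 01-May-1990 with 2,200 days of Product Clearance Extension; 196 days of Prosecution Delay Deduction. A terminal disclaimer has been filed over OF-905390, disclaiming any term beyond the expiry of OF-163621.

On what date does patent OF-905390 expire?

Natural term of OF-905390:
  Base: filing + 22 years → 1 May 2012.
  Product Clearance Extension: 2200 days claimed exceeds the 1390-day cap, so +1390 days → 20 February 2016.
  Prosecution Delay Deduction: −196 days → 8 August 2015.
Expiry of referenced patent OF-163621:
  Base: filing + 22 years → 2 December 2011.
  Examination Delay Credit: +618 days → 11 August 2013.
  Product Clearance Extension: 1813 days claimed exceeds the 1390-day cap, so +1390 days → 1 June 2017.
  Prosecution Delay Deduction: −88 days → 5 March 2017.
Terminal disclaimer: OF-905390 expires on the earlier of 8 August 2015 and 5 March 2017.

2015-08-08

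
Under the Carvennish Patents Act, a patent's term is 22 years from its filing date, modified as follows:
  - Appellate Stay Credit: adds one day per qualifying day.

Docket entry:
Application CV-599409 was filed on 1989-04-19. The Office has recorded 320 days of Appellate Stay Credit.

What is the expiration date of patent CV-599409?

Base term: filing date + 22 years → 19 April 2011.
Appellate Stay Credit: +320 days → 4 March 2012.

March 4, 2012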